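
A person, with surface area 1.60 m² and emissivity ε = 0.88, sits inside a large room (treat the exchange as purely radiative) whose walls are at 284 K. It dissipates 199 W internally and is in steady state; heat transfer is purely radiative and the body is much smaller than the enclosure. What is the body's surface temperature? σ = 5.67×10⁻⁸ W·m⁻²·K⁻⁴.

T ≈ 308 K

For a small grey body in a large enclosure, net radiated power = εσA(T⁴ − T_w⁴).
Steady state: P = εσA(T⁴ − T_w⁴) with A = 1.60 m².
T⁴ = P/(εσA) + T_w⁴ = 199/(0.88·5.67×10⁻⁸·1.600) + (284)⁴
    = 2.493×10⁹ + 6.505×10⁹ = 8.998×10⁹ K⁴.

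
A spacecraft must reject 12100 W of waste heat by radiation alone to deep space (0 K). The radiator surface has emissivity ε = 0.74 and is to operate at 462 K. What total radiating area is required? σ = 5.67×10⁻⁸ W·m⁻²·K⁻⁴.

P = εσA T⁴ ⇒ A = P/(εσT⁴).
T⁴ = 4.556×10¹⁰ K⁴.
A = 12100/(0.74 × 5.67×10⁻⁸ × 4.556×10¹⁰).

A ≈ 6.33 m²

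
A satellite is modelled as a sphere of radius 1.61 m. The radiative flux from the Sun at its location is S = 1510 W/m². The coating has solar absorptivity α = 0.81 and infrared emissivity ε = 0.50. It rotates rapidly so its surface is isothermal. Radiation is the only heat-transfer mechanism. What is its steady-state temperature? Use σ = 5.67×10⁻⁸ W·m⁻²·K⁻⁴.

At equilibrium, absorbed power = emitted power.
Absorbing cross-section = πr² = 8.143 m²; emitting surface = 4πr² = 32.57 m² (ratio 4).
αS·A_cross = εσ·A_surf·T⁴  ⇒  T⁴ = αS/(ε·4σ).
T⁴ = 0.810·1510/(0.50·4·5.67×10⁻⁸) = 1.079×10¹⁰ K⁴.
T = (1.079×10¹⁰)^(1/4).

T ≈ 322 K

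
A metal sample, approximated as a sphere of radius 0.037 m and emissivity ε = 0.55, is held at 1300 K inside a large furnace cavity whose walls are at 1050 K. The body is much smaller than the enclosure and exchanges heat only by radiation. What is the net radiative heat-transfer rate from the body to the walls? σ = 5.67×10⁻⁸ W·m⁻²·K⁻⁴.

For a small grey body in a large enclosure: P_net = εσA(T_body⁴ − T_wall⁴).
A = 4πr² = 0.01720 m²; T_body⁴ − T_wall⁴ = 2.856×10¹² − 1.216×10¹² = 1.641×10¹² K⁴.
|P_net| = 0.55·5.67×10⁻⁸·0.01720·1.641×10¹².

P_net ≈ 880 W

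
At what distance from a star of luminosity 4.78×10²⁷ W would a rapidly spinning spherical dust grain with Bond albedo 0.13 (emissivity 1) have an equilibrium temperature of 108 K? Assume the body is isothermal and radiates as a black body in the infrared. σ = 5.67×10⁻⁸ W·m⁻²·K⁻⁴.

For an isothermal black-emitting sphere, (1−a)S·πr² = σ·4πr²·T⁴ ⇒ S = 4σT⁴/(1−a).
S = 4·5.67×10⁻⁸·(108)⁴/0.870 = 35.47 W/m².
Flux falls as S = L/(4πd²), so d = √(L/(4πS)) = √(4.78×10²⁷/(4π·35.47)).

d ≈ 3.27×10¹² m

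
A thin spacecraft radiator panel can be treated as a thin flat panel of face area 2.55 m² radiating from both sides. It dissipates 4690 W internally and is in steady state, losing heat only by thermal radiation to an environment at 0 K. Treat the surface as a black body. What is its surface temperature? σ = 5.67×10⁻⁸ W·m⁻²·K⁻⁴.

Steady state: internal power = radiated power, P = εσA T⁴.
Radiating area A = 2·2.55 = 5.100 m².
T⁴ = P/(εσA) = 4690/(1.0·5.67×10⁻⁸·5.100) = 1.622×10¹⁰ K⁴.
T = (1.622×10¹⁰)^(1/4).

T ≈ 357 K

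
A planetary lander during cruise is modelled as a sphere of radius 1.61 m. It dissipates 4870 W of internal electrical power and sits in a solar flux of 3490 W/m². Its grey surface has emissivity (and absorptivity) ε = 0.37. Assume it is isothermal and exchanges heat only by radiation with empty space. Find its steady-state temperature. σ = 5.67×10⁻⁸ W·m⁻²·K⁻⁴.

T ≈ 387 K

At steady state, absorbed solar power + internal power = radiated power.
Absorbed: α·S·A_cross = 0.37·3490·8.143 = 10520 W (cross-section πr²).
Total input = 10520 + 4870 = 15390 W.
Radiated: εσ·A_surf·T⁴ with A_surf = 4πr² = 32.57 m².
T⁴ = 15390/(0.37·5.67×10⁻⁸·32.57) = 2.251×10¹⁰ K⁴.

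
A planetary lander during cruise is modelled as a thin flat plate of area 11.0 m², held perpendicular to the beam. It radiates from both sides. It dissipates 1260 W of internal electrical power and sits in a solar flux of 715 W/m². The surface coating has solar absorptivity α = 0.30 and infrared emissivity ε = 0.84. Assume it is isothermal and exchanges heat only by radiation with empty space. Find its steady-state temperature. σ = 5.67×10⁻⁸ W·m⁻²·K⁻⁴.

T ≈ 242 K

At steady state, absorbed solar power + internal power = radiated power.
Absorbed: α·S·A_cross = 0.30·715·11.00 = 2360 W (cross-section A).
Total input = 2360 + 1260 = 3620 W.
Radiated: εσ·A_surf·T⁴ with A_surf = 2A = 22.00 m².
T⁴ = 3620/(0.84·5.67×10⁻⁸·22.00) = 3.454×10⁹ K⁴.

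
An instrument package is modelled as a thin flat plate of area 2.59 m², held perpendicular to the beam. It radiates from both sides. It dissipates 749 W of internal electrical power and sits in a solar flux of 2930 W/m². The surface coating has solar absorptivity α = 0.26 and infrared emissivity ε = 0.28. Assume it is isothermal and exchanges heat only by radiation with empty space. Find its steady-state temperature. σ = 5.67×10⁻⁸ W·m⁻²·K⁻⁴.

At steady state, absorbed solar power + internal power = radiated power.
Absorbed: α·S·A_cross = 0.26·2930·2.590 = 1973 W (cross-section A).
Total input = 1973 + 749 = 2722 W.
Radiated: εσ·A_surf·T⁴ with A_surf = 2A = 5.180 m².
T⁴ = 2722/(0.28·5.67×10⁻⁸·5.180) = 3.310×10¹⁰ K⁴.

T ≈ 427 K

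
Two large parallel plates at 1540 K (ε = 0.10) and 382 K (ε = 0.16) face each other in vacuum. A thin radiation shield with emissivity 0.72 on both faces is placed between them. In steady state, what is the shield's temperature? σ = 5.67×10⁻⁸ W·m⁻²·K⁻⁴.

In steady state the net flux on the hot side equals that on the cold side.
σ(T₁⁴−T_s⁴)/D₁ = σ(T_s⁴−T₂⁴)/D₂, with D₁ = 1/ε₁+1/ε_s−1 = 10.39, D₂ = 1/ε_s+1/ε₂−1 = 6.639.
Solve for T_s⁴: T_s⁴ = (D₂·T₁⁴ + D₁·T₂⁴)/(D₁+D₂) = 2.206×10¹² K⁴.

T_s ≈ 1220 K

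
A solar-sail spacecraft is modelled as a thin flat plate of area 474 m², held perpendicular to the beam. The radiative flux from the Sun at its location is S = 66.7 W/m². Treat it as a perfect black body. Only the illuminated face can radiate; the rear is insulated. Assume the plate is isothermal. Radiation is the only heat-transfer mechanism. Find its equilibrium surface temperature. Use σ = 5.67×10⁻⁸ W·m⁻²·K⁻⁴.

T ≈ 185 K

At equilibrium, absorbed power = emitted power.
Absorbing cross-section = A = 474.0 m²; emitting surface = A = 474.0 m² (ratio 1).
S·A_cross = εσ·A_surf·T⁴  ⇒  T⁴ = S/(1σ).
T⁴ = 1.00·66.7/(1·5.67×10⁻⁸) = 1.176×10⁹ K⁴.
T = (1.176×10⁹)^(1/4).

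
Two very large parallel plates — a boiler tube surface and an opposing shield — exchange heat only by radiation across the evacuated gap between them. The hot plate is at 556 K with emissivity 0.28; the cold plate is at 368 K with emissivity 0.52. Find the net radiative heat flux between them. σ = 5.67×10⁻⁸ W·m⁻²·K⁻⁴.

q ≈ 974 W/m²

For two infinite grey parallel plates, q = σ(T₁⁴ − T₂⁴)/(1/ε₁ + 1/ε₂ − 1).
T₁⁴ − T₂⁴ = 9.557×10¹⁰ − 1.834×10¹⁰ = 7.723×10¹⁰ K⁴.
1/ε₁ + 1/ε₂ − 1 = 3.571 + 1.923 − 1 = 4.495.
q = 5.67×10⁻⁸ × 7.723×10¹⁰ / 4.495.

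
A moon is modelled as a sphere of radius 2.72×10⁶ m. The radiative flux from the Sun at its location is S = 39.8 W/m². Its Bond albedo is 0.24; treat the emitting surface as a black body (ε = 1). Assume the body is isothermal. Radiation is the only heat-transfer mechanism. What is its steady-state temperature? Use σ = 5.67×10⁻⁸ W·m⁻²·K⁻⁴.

At equilibrium, absorbed power = emitted power.
Absorbing cross-section = πr² = 2.324×10¹³ m²; emitting surface = 4πr² = 9.297×10¹³ m² (ratio 4).
(1−a)S·A_cross = εσ·A_surf·T⁴  ⇒  T⁴ = (1−a)S/(4σ).
T⁴ = 0.760·39.8/(4·5.67×10⁻⁸) = 1.334×10⁸ K⁴.
T = (1.334×10⁸)^(1/4).

T ≈ 107 K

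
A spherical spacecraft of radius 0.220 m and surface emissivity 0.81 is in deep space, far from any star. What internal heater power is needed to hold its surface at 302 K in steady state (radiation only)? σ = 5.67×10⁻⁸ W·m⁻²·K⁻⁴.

P = εσ·4πr²·T⁴.
4πr² = 0.6082 m²; T⁴ = 8.318×10⁹ K⁴.
P = 0.81·5.67×10⁻⁸·0.6082·8.318×10⁹.

P ≈ 232 W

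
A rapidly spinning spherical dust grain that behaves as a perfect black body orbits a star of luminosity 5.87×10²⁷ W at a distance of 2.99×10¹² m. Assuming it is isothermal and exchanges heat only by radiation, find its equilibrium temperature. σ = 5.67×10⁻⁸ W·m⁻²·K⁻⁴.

First find the stellar flux at distance d: S = L/(4πd²) = 5.87×10²⁷/(4π·(2.99×10¹²)²) = 52.25 W/m².
For an isothermal sphere, absorbed (1−a)S·πr² = emitted σ·4πr²·T⁴, so T⁴ = (1−a)S/(4σ).
T⁴ = 1.00·52.25/(4·5.67×10⁻⁸) = 2.304×10⁸ K⁴.

T ≈ 123 K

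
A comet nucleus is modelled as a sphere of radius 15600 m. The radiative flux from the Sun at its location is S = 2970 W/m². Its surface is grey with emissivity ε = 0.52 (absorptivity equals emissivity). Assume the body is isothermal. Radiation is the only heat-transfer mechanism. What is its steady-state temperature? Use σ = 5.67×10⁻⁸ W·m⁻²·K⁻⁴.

T ≈ 338 K

At equilibrium, absorbed power = emitted power.
Absorbing cross-section = πr² = 7.645×10⁸ m²; emitting surface = 4πr² = 3.058×10⁹ m² (ratio 4).
εS·A_cross = εσ·A_surf·T⁴  ⇒  T⁴ = S/(4σ)   (ε cancels).
T⁴ = 2970/(4·5.67×10⁻⁸) = 1.310×10¹⁰ K⁴.
T = (1.310×10¹⁰)^(1/4).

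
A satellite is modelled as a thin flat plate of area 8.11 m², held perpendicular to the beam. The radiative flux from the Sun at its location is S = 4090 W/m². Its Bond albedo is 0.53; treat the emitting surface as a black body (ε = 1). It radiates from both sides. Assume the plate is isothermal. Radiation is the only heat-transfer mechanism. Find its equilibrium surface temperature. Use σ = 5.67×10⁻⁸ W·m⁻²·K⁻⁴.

T ≈ 361 K

At equilibrium, absorbed power = emitted power.
Absorbing cross-section = A = 8.110 m²; emitting surface = 2A = 16.22 m² (ratio 2).
(1−a)S·A_cross = εσ·A_surf·T⁴  ⇒  T⁴ = (1−a)S/(2σ).
T⁴ = 0.470·4090/(2·5.67×10⁻⁸) = 1.695×10¹⁰ K⁴.
T = (1.695×10¹⁰)^(1/4).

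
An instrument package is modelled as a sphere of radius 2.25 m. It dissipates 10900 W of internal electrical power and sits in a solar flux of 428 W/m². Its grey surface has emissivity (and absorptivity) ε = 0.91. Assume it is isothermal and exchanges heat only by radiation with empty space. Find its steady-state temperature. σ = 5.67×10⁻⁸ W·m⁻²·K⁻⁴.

At steady state, absorbed solar power + internal power = radiated power.
Absorbed: α·S·A_cross = 0.91·428·15.90 = 6194 W (cross-section πr²).
Total input = 6194 + 10900 = 17090 W.
Radiated: εσ·A_surf·T⁴ with A_surf = 4πr² = 63.62 m².
T⁴ = 17090/(0.91·5.67×10⁻⁸·63.62) = 5.208×10⁹ K⁴.

T ≈ 269 K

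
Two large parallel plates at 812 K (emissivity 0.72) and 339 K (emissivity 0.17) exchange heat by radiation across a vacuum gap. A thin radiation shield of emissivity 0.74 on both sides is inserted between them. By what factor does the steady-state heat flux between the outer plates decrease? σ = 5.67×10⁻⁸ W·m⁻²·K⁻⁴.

factor ≈ 1.27

Without shield: q₀ = σΔ(T⁴)/(1/ε₁+1/ε₂−1) with denominator 6.271.
With shield the two gaps are in series; the resistances add: (1/ε₁+1/ε_s−1)+(1/ε_s+1/ε₂−1) = 1.740+6.234 = 7.974.
Heat-flux ratio q₀/q = 7.974/6.271.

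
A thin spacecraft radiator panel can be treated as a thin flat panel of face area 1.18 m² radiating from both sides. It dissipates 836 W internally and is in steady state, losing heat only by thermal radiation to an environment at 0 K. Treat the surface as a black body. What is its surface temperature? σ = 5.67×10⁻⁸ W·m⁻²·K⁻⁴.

Steady state: internal power = radiated power, P = εσA T⁴.
Radiating area A = 2·1.18 = 2.360 m².
T⁴ = P/(εσA) = 836/(1.0·5.67×10⁻⁸·2.360) = 6.248×10⁹ K⁴.
T = (6.248×10⁹)^(1/4).

T ≈ 281 K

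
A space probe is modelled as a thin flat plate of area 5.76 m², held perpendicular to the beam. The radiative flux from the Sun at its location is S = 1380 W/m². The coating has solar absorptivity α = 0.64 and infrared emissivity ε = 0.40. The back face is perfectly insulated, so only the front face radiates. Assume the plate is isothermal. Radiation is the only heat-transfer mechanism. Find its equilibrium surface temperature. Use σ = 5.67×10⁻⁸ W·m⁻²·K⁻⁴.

At equilibrium, absorbed power = emitted power.
Absorbing cross-section = A = 5.760 m²; emitting surface = A = 5.760 m² (ratio 1).
αS·A_cross = εσ·A_surf·T⁴  ⇒  T⁴ = αS/(ε·1σ).
T⁴ = 0.640·1380/(0.40·1·5.67×10⁻⁸) = 3.894×10¹⁰ K⁴.
T = (3.894×10¹⁰)^(1/4).

T ≈ 444 K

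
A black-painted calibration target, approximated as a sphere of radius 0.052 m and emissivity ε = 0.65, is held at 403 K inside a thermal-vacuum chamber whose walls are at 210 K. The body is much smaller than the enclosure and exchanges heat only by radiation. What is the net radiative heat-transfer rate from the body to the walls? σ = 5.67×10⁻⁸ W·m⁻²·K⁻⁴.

P_net ≈ 30.6 W

For a small grey body in a large enclosure: P_net = εσA(T_body⁴ − T_wall⁴).
A = 4πr² = 0.03398 m²; T_body⁴ − T_wall⁴ = 2.638×10¹⁰ − 1.945×10⁹ = 2.443×10¹⁰ K⁴.
|P_net| = 0.65·5.67×10⁻⁸·0.03398·2.443×10¹⁰.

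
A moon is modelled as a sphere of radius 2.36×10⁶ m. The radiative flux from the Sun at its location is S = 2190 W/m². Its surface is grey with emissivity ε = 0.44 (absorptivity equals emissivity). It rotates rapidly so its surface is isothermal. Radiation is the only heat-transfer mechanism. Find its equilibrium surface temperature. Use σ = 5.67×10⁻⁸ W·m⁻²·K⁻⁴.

At equilibrium, absorbed power = emitted power.
Absorbing cross-section = πr² = 1.750×10¹³ m²; emitting surface = 4πr² = 6.999×10¹³ m² (ratio 4).
εS·A_cross = εσ·A_surf·T⁴  ⇒  T⁴ = S/(4σ)   (ε cancels).
T⁴ = 2190/(4·5.67×10⁻⁸) = 9.656×10⁹ K⁴.
T = (9.656×10⁹)^(1/4).

T ≈ 313 K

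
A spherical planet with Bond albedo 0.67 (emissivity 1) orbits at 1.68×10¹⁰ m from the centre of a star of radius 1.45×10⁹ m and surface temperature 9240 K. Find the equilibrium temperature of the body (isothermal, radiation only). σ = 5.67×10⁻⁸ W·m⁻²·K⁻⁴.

The star's surface emits σT_*⁴; at distance d the flux is S = σT_*⁴(R_*/d)².
S = 5.67×10⁻⁸·(9240)⁴·(1.45×10⁹/1.68×10¹⁰)² = 3.079×10⁶ W/m².
For an isothermal sphere T⁴ = (1−a)S/(4σ) = 4.480×10¹² K⁴.

T ≈ 1450 K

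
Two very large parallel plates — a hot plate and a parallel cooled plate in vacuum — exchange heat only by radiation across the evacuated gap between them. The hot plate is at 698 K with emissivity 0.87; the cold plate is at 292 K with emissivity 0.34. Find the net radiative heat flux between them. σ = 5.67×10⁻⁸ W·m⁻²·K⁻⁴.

For two infinite grey parallel plates, q = σ(T₁⁴ − T₂⁴)/(1/ε₁ + 1/ε₂ − 1).
T₁⁴ − T₂⁴ = 2.374×10¹¹ − 7.270×10⁹ = 2.301×10¹¹ K⁴.
1/ε₁ + 1/ε₂ − 1 = 1.149 + 2.941 − 1 = 3.091.
q = 5.67×10⁻⁸ × 2.301×10¹¹ / 3.091.

q ≈ 4220 W/m²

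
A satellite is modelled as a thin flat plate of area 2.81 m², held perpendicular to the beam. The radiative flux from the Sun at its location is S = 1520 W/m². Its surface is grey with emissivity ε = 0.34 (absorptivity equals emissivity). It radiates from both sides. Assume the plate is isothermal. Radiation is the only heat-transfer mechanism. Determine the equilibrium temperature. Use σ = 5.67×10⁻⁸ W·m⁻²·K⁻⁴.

T ≈ 340 K

At equilibrium, absorbed power = emitted power.
Absorbing cross-section = A = 2.810 m²; emitting surface = 2A = 5.620 m² (ratio 2).
εS·A_cross = εσ·A_surf·T⁴  ⇒  T⁴ = S/(2σ)   (ε cancels).
T⁴ = 1520/(2·5.67×10⁻⁸) = 1.340×10¹⁰ K⁴.
T = (1.340×10¹⁰)^(1/4).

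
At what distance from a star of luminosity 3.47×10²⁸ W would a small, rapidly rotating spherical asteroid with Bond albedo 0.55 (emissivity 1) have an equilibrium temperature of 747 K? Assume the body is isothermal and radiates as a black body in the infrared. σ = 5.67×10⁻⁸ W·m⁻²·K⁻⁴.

d ≈ 1.33×10¹¹ m

For an isothermal black-emitting sphere, (1−a)S·πr² = σ·4πr²·T⁴ ⇒ S = 4σT⁴/(1−a).
S = 4·5.67×10⁻⁸·(747)⁴/0.450 = 1.569×10⁵ W/m².
Flux falls as S = L/(4πd²), so d = √(L/(4πS)) = √(3.47×10²⁸/(4π·1.569×10⁵)).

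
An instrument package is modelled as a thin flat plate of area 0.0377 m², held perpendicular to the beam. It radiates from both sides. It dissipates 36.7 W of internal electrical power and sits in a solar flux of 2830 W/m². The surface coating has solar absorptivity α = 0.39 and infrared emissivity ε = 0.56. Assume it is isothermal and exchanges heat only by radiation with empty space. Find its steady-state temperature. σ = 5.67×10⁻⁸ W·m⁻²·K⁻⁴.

At steady state, absorbed solar power + internal power = radiated power.
Absorbed: α·S·A_cross = 0.39·2830·0.03770 = 41.61 W (cross-section A).
Total input = 41.61 + 36.7 = 78.31 W.
Radiated: εσ·A_surf·T⁴ with A_surf = 2A = 0.07540 m².
T⁴ = 78.31/(0.56·5.67×10⁻⁸·0.07540) = 3.271×10¹⁰ K⁴.

T ≈ 425 K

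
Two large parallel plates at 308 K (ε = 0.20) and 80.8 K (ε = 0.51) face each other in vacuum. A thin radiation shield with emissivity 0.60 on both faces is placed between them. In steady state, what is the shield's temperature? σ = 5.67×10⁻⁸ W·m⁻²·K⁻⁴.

T_s ≈ 232 K

In steady state the net flux on the hot side equals that on the cold side.
σ(T₁⁴−T_s⁴)/D₁ = σ(T_s⁴−T₂⁴)/D₂, with D₁ = 1/ε₁+1/ε_s−1 = 5.667, D₂ = 1/ε_s+1/ε₂−1 = 2.627.
Solve for T_s⁴: T_s⁴ = (D₂·T₁⁴ + D₁·T₂⁴)/(D₁+D₂) = 2.880×10⁹ K⁴.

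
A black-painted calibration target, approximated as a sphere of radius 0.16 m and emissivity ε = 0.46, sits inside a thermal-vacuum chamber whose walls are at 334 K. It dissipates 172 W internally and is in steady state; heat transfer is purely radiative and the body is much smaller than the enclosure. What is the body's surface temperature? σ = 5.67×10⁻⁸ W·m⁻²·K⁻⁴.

T ≈ 426 K

For a small grey body in a large enclosure, net radiated power = εσA(T⁴ − T_w⁴).
Steady state: P = εσA(T⁴ − T_w⁴) with A = 4πr² = 0.3217 m².
T⁴ = P/(εσA) + T_w⁴ = 172/(0.46·5.67×10⁻⁸·0.3217) + (334)⁴
    = 2.050×10¹⁰ + 1.244×10¹⁰ = 3.294×10¹⁰ K⁴.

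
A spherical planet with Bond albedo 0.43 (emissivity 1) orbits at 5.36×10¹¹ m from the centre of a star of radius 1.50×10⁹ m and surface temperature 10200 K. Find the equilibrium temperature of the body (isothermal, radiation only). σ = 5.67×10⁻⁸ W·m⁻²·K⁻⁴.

T ≈ 332 K

The star's surface emits σT_*⁴; at distance d the flux is S = σT_*⁴(R_*/d)².
S = 5.67×10⁻⁸·(10200)⁴·(1.50×10⁹/5.36×10¹¹)² = 4807 W/m².
For an isothermal sphere T⁴ = (1−a)S/(4σ) = 1.208×10¹⁰ K⁴.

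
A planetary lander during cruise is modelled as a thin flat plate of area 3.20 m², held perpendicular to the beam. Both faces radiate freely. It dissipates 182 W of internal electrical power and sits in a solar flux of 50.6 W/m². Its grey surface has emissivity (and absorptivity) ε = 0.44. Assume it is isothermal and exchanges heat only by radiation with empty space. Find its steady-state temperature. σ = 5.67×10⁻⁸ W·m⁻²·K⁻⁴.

At steady state, absorbed solar power + internal power = radiated power.
Absorbed: α·S·A_cross = 0.44·50.6·3.200 = 71.24 W (cross-section A).
Total input = 71.24 + 182 = 253.2 W.
Radiated: εσ·A_surf·T⁴ with A_surf = 2A = 6.400 m².
T⁴ = 253.2/(0.44·5.67×10⁻⁸·6.400) = 1.586×10⁹ K⁴.

T ≈ 200 K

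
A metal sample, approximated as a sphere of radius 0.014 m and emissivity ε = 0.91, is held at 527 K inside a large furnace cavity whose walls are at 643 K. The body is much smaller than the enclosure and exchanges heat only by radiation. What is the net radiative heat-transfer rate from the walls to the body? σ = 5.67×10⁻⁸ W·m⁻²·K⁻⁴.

P_net ≈ 11.9 W

For a small grey body in a large enclosure: P_net = εσA(T_body⁴ − T_wall⁴).
A = 4πr² = 0.002463 m²; T_body⁴ − T_wall⁴ = 7.713×10¹⁰ − 1.709×10¹¹ = -9.381×10¹⁰ K⁴.
|P_net| = 0.91·5.67×10⁻⁸·0.002463·9.381×10¹⁰.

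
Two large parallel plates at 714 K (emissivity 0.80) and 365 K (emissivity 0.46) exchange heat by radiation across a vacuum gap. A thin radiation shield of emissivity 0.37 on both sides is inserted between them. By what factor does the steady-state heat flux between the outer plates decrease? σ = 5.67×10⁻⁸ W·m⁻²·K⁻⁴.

Without shield: q₀ = σΔ(T⁴)/(1/ε₁+1/ε₂−1) with denominator 2.424.
With shield the two gaps are in series; the resistances add: (1/ε₁+1/ε_s−1)+(1/ε_s+1/ε₂−1) = 2.953+3.877 = 6.829.
Heat-flux ratio q₀/q = 6.829/2.424.

factor ≈ 2.82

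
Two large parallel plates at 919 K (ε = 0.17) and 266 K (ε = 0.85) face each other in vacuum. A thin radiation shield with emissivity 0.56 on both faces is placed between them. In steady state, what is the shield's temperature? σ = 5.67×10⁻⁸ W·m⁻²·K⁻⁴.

T_s ≈ 638 K

In steady state the net flux on the hot side equals that on the cold side.
σ(T₁⁴−T_s⁴)/D₁ = σ(T_s⁴−T₂⁴)/D₂, with D₁ = 1/ε₁+1/ε_s−1 = 6.668, D₂ = 1/ε_s+1/ε₂−1 = 1.962.
Solve for T_s⁴: T_s⁴ = (D₂·T₁⁴ + D₁·T₂⁴)/(D₁+D₂) = 1.660×10¹¹ K⁴.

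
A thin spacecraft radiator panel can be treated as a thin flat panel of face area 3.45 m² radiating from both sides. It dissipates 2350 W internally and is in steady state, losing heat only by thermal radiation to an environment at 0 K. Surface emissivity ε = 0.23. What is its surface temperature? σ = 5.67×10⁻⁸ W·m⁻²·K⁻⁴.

T ≈ 402 K

Steady state: internal power = radiated power, P = εσA T⁴.
Radiating area A = 2·3.45 = 6.900 m².
T⁴ = P/(εσA) = 2350/(0.23·5.67×10⁻⁸·6.900) = 2.612×10¹⁰ K⁴.
T = (2.612×10¹⁰)^(1/4).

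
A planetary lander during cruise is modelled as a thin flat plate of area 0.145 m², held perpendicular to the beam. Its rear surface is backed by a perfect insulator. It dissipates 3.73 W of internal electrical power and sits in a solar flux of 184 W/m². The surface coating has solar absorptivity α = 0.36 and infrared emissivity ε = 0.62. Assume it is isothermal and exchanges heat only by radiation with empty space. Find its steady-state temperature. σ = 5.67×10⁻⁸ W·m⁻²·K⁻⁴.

At steady state, absorbed solar power + internal power = radiated power.
Absorbed: α·S·A_cross = 0.36·184·0.1450 = 9.605 W (cross-section A).
Total input = 9.605 + 3.73 = 13.33 W.
Radiated: εσ·A_surf·T⁴ with A_surf = A = 0.1450 m².
T⁴ = 13.33/(0.62·5.67×10⁻⁸·0.1450) = 2.616×10⁹ K⁴.

T ≈ 226 K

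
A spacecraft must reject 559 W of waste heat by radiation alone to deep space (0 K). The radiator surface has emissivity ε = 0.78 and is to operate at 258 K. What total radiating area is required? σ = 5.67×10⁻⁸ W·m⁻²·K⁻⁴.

P = εσA T⁴ ⇒ A = P/(εσT⁴).
T⁴ = 4.431×10⁹ K⁴.
A = 559/(0.78 × 5.67×10⁻⁸ × 4.431×10⁹).

A ≈ 2.85 m²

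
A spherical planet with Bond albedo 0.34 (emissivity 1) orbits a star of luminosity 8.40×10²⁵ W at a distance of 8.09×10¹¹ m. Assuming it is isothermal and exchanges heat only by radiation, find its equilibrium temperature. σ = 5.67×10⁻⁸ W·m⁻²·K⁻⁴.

First find the stellar flux at distance d: S = L/(4πd²) = 8.40×10²⁵/(4π·(8.09×10¹¹)²) = 10.21 W/m².
For an isothermal sphere, absorbed (1−a)S·πr² = emitted σ·4πr²·T⁴, so T⁴ = (1−a)S/(4σ).
T⁴ = 0.660·10.21/(4·5.67×10⁻⁸) = 2.972×10⁷ K⁴.

T ≈ 73.8 K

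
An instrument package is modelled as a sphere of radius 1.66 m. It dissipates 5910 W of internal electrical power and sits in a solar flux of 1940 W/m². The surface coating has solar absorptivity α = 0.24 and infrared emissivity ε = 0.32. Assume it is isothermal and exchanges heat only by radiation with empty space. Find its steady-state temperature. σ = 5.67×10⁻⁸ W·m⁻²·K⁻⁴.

At steady state, absorbed solar power + internal power = radiated power.
Absorbed: α·S·A_cross = 0.24·1940·8.657 = 4031 W (cross-section πr²).
Total input = 4031 + 5910 = 9941 W.
Radiated: εσ·A_surf·T⁴ with A_surf = 4πr² = 34.63 m².
T⁴ = 9941/(0.32·5.67×10⁻⁸·34.63) = 1.582×10¹⁰ K⁴.

T ≈ 355 K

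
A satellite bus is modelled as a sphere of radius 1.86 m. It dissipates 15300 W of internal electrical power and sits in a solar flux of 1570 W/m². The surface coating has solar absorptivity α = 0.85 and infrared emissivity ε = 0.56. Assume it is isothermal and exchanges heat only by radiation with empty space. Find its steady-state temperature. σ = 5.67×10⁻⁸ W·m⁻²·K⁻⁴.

At steady state, absorbed solar power + internal power = radiated power.
Absorbed: α·S·A_cross = 0.85·1570·10.87 = 14500 W (cross-section πr²).
Total input = 14500 + 15300 = 29800 W.
Radiated: εσ·A_surf·T⁴ with A_surf = 4πr² = 43.47 m².
T⁴ = 29800/(0.56·5.67×10⁻⁸·43.47) = 2.159×10¹⁰ K⁴.

T ≈ 383 K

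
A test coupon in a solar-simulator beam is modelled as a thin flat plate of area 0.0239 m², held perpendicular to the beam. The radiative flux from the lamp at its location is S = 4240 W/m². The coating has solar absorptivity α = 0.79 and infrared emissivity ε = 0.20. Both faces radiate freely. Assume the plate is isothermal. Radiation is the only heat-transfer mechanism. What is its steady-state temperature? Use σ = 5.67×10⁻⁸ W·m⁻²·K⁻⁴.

At equilibrium, absorbed power = emitted power.
Absorbing cross-section = A = 0.02390 m²; emitting surface = 2A = 0.04780 m² (ratio 2).
αS·A_cross = εσ·A_surf·T⁴  ⇒  T⁴ = αS/(ε·2σ).
T⁴ = 0.790·4240/(0.20·2·5.67×10⁻⁸) = 1.477×10¹¹ K⁴.
T = (1.477×10¹¹)^(1/4).

T ≈ 620 K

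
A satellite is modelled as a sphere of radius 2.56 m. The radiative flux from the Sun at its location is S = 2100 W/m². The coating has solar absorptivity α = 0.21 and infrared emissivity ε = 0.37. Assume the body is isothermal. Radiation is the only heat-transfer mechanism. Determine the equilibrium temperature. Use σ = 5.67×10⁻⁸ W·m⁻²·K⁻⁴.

T ≈ 269 K

At equilibrium, absorbed power = emitted power.
Absorbing cross-section = πr² = 20.59 m²; emitting surface = 4πr² = 82.35 m² (ratio 4).
αS·A_cross = εσ·A_surf·T⁴  ⇒  T⁴ = αS/(ε·4σ).
T⁴ = 0.210·2100/(0.37·4·5.67×10⁻⁸) = 5.255×10⁹ K⁴.
T = (5.255×10⁹)^(1/4).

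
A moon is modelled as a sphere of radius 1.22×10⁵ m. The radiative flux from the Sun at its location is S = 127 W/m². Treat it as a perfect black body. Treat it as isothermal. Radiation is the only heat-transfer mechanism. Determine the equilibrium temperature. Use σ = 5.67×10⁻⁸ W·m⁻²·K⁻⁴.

At equilibrium, absorbed power = emitted power.
Absorbing cross-section = πr² = 4.676×10¹⁰ m²; emitting surface = 4πr² = 1.870×10¹¹ m² (ratio 4).
S·A_cross = εσ·A_surf·T⁴  ⇒  T⁴ = S/(4σ).
T⁴ = 1.00·127/(4·5.67×10⁻⁸) = 5.600×10⁸ K⁴.
T = (5.600×10⁸)^(1/4).

T ≈ 154 K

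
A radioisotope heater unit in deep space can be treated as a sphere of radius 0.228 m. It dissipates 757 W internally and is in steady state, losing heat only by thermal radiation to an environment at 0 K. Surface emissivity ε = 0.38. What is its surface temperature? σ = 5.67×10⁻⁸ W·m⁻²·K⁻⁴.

T ≈ 482 K

Steady state: internal power = radiated power, P = εσA T⁴.
Radiating area A = 4πr² = 0.6533 m².
T⁴ = P/(εσA) = 757/(0.38·5.67×10⁻⁸·0.6533) = 5.378×10¹⁰ K⁴.
T = (5.378×10¹⁰)^(1/4).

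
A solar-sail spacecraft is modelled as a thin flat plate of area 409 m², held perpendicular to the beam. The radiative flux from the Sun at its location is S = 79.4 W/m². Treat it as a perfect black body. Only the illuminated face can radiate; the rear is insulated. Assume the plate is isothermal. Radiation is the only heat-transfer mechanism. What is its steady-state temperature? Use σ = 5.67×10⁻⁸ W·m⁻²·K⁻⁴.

T ≈ 193 K

At equilibrium, absorbed power = emitted power.
Absorbing cross-section = A = 409.0 m²; emitting surface = A = 409.0 m² (ratio 1).
S·A_cross = εσ·A_surf·T⁴  ⇒  T⁴ = S/(1σ).
T⁴ = 1.00·79.4/(1·5.67×10⁻⁸) = 1.400×10⁹ K⁴.
T = (1.400×10⁹)^(1/4).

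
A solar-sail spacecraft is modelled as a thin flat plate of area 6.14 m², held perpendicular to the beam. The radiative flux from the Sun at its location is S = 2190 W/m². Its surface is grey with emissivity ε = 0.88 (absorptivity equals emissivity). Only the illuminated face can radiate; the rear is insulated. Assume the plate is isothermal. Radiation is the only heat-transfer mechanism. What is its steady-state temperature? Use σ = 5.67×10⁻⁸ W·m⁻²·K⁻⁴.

T ≈ 443 K

At equilibrium, absorbed power = emitted power.
Absorbing cross-section = A = 6.140 m²; emitting surface = A = 6.140 m² (ratio 1).
εS·A_cross = εσ·A_surf·T⁴  ⇒  T⁴ = S/(1σ)   (ε cancels).
T⁴ = 2190/(1·5.67×10⁻⁸) = 3.862×10¹⁰ K⁴.
T = (3.862×10¹⁰)^(1/4).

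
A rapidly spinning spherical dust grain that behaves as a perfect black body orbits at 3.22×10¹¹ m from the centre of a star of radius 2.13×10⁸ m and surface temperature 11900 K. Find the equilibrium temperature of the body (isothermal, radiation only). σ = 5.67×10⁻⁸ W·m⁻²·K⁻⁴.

T ≈ 216 K

The star's surface emits σT_*⁴; at distance d the flux is S = σT_*⁴(R_*/d)².
S = 5.67×10⁻⁸·(11900)⁴·(2.13×10⁸/3.22×10¹¹)² = 497.5 W/m².
For an isothermal sphere T⁴ = (1−a)S/(4σ) = 2.194×10⁹ K⁴.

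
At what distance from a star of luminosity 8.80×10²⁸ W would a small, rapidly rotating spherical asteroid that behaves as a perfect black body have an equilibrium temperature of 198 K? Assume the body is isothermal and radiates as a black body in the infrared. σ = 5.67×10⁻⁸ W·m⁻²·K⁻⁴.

For an isothermal black-emitting sphere, (1−a)S·πr² = σ·4πr²·T⁴ ⇒ S = 4σT⁴/(1−a).
S = 4·5.67×10⁻⁸·(198)⁴/1.00 = 348.6 W/m².
Flux falls as S = L/(4πd²), so d = √(L/(4πS)) = √(8.80×10²⁸/(4π·348.6)).

d ≈ 4.48×10¹² m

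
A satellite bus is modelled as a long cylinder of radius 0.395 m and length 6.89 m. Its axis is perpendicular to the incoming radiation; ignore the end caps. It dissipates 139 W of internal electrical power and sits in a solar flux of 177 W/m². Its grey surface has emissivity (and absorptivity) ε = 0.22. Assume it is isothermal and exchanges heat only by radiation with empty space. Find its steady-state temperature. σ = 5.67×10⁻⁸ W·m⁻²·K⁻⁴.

At steady state, absorbed solar power + internal power = radiated power.
Absorbed: α·S·A_cross = 0.22·177·5.443 = 212.0 W (cross-section 2rL).
Total input = 212.0 + 139 = 351.0 W.
Radiated: εσ·A_surf·T⁴ with A_surf = 2πrL = 17.10 m².
T⁴ = 351.0/(0.22·5.67×10⁻⁸·17.10) = 1.645×10⁹ K⁴.

T ≈ 201 K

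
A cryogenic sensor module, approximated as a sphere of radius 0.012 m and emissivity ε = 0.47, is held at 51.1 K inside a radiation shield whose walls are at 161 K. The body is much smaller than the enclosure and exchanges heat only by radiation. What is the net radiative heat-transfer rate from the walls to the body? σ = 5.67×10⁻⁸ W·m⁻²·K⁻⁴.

P_net ≈ 0.0321 W

For a small grey body in a large enclosure: P_net = εσA(T_body⁴ − T_wall⁴).
A = 4πr² = 0.001810 m²; T_body⁴ − T_wall⁴ = 6.818×10⁶ − 6.719×10⁸ = -6.651×10⁸ K⁴.
|P_net| = 0.47·5.67×10⁻⁸·0.001810·6.651×10⁸.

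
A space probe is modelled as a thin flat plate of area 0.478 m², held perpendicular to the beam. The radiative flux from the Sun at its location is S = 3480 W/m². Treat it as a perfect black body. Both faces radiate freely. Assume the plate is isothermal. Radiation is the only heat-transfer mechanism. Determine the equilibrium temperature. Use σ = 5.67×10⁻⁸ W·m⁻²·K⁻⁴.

At equilibrium, absorbed power = emitted power.
Absorbing cross-section = A = 0.4780 m²; emitting surface = 2A = 0.9560 m² (ratio 2).
S·A_cross = εσ·A_surf·T⁴  ⇒  T⁴ = S/(2σ).
T⁴ = 1.00·3480/(2·5.67×10⁻⁸) = 3.069×10¹⁰ K⁴.
T = (3.069×10¹⁰)^(1/4).

T ≈ 419 K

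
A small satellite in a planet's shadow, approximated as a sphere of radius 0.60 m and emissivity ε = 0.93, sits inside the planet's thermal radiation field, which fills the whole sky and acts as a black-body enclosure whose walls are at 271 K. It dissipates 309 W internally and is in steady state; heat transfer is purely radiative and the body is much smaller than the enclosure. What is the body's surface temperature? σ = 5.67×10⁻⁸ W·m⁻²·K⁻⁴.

For a small grey body in a large enclosure, net radiated power = εσA(T⁴ − T_w⁴).
Steady state: P = εσA(T⁴ − T_w⁴) with A = 4πr² = 4.524 m².
T⁴ = P/(εσA) + T_w⁴ = 309/(0.93·5.67×10⁻⁸·4.524) + (271)⁴
    = 1.295×10⁹ + 5.394×10⁹ = 6.689×10⁹ K⁴.

T ≈ 286 K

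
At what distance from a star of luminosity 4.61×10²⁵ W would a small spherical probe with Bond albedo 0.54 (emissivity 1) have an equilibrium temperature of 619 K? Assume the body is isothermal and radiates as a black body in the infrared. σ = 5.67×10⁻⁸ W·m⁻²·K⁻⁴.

d ≈ 7.12×10⁹ m

For an isothermal black-emitting sphere, (1−a)S·πr² = σ·4πr²·T⁴ ⇒ S = 4σT⁴/(1−a).
S = 4·5.67×10⁻⁸·(619)⁴/0.460 = 72380 W/m².
Flux falls as S = L/(4πd²), so d = √(L/(4πS)) = √(4.61×10²⁵/(4π·72380)).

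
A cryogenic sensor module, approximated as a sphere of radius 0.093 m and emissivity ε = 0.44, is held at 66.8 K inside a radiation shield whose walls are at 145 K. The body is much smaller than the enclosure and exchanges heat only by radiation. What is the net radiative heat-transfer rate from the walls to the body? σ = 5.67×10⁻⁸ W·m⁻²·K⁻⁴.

For a small grey body in a large enclosure: P_net = εσA(T_body⁴ − T_wall⁴).
A = 4πr² = 0.1087 m²; T_body⁴ − T_wall⁴ = 1.991×10⁷ − 4.421×10⁸ = -4.221×10⁸ K⁴.
|P_net| = 0.44·5.67×10⁻⁸·0.1087·4.221×10⁸.

P_net ≈ 1.14 W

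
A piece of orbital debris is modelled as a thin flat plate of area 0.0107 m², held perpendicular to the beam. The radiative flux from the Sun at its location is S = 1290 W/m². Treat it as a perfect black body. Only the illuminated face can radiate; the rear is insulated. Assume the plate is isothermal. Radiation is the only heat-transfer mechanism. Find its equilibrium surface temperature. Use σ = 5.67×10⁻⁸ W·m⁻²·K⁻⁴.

At equilibrium, absorbed power = emitted power.
Absorbing cross-section = A = 0.01070 m²; emitting surface = A = 0.01070 m² (ratio 1).
S·A_cross = εσ·A_surf·T⁴  ⇒  T⁴ = S/(1σ).
T⁴ = 1.00·1290/(1·5.67×10⁻⁸) = 2.275×10¹⁰ K⁴.
T = (2.275×10¹⁰)^(1/4).

T ≈ 388 K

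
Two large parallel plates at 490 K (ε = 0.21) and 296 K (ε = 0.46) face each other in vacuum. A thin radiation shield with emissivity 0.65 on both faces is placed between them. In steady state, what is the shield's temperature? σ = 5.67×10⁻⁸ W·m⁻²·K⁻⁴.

T_s ≈ 396 K

In steady state the net flux on the hot side equals that on the cold side.
σ(T₁⁴−T_s⁴)/D₁ = σ(T_s⁴−T₂⁴)/D₂, with D₁ = 1/ε₁+1/ε_s−1 = 5.300, D₂ = 1/ε_s+1/ε₂−1 = 2.712.
Solve for T_s⁴: T_s⁴ = (D₂·T₁⁴ + D₁·T₂⁴)/(D₁+D₂) = 2.459×10¹⁰ K⁴.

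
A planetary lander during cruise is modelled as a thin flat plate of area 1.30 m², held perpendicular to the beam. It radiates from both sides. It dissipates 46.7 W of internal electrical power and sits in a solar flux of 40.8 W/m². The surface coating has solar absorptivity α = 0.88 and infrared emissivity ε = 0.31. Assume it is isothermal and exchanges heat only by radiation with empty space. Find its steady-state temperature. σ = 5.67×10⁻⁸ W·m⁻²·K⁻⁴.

T ≈ 213 K

At steady state, absorbed solar power + internal power = radiated power.
Absorbed: α·S·A_cross = 0.88·40.8·1.300 = 46.68 W (cross-section A).
Total input = 46.68 + 46.7 = 93.38 W.
Radiated: εσ·A_surf·T⁴ with A_surf = 2A = 2.600 m².
T⁴ = 93.38/(0.31·5.67×10⁻⁸·2.600) = 2.043×10⁹ K⁴.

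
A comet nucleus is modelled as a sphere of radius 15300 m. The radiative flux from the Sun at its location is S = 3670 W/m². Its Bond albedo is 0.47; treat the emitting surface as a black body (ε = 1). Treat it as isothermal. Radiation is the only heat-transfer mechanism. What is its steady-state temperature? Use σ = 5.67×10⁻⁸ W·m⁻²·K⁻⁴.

At equilibrium, absorbed power = emitted power.
Absorbing cross-section = πr² = 7.354×10⁸ m²; emitting surface = 4πr² = 2.942×10⁹ m² (ratio 4).
(1−a)S·A_cross = εσ·A_surf·T⁴  ⇒  T⁴ = (1−a)S/(4σ).
T⁴ = 0.530·3670/(4·5.67×10⁻⁸) = 8.576×10⁹ K⁴.
T = (8.576×10⁹)^(1/4).

T ≈ 304 K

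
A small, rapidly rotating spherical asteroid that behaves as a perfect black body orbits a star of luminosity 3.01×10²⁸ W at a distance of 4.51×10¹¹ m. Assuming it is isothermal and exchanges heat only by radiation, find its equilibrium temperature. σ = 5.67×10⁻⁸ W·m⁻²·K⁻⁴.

First find the stellar flux at distance d: S = L/(4πd²) = 3.01×10²⁸/(4π·(4.51×10¹¹)²) = 11780 W/m².
For an isothermal sphere, absorbed (1−a)S·πr² = emitted σ·4πr²·T⁴, so T⁴ = (1−a)S/(4σ).
T⁴ = 1.00·11780/(4·5.67×10⁻⁸) = 5.192×10¹⁰ K⁴.

T ≈ 477 K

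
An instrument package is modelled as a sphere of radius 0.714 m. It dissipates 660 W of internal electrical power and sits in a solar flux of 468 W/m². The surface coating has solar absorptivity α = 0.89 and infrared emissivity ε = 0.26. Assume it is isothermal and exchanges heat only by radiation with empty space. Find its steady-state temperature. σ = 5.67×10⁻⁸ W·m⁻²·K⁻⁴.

T ≈ 344 K

At steady state, absorbed solar power + internal power = radiated power.
Absorbed: α·S·A_cross = 0.89·468·1.602 = 667.1 W (cross-section πr²).
Total input = 667.1 + 660 = 1327 W.
Radiated: εσ·A_surf·T⁴ with A_surf = 4πr² = 6.406 m².
T⁴ = 1327/(0.26·5.67×10⁻⁸·6.406) = 1.405×10¹⁰ K⁴.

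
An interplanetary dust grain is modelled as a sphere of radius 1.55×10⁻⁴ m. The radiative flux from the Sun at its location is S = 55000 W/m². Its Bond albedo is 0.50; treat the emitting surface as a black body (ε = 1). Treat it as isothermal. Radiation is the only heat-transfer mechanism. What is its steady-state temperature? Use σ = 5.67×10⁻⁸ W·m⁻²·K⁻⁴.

T ≈ 590 K

At equilibrium, absorbed power = emitted power.
Absorbing cross-section = πr² = 7.548×10⁻⁸ m²; emitting surface = 4πr² = 3.019×10⁻⁷ m² (ratio 4).
(1−a)S·A_cross = εσ·A_surf·T⁴  ⇒  T⁴ = (1−a)S/(4σ).
T⁴ = 0.500·55000/(4·5.67×10⁻⁸) = 1.213×10¹¹ K⁴.
T = (1.213×10¹¹)^(1/4).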